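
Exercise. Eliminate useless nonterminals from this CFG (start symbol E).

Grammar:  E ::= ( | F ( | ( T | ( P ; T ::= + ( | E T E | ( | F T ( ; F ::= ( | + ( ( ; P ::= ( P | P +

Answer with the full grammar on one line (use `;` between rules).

E ::= ( | F ( | ( T; T ::= + ( | E T E | ( | F T (; F ::= ( | + ( (

Generating nonterminals: {E, F, T}.
Reachable from E after that: {E, F, T}.
Removed useless symbols: {P} and every production mentioning them.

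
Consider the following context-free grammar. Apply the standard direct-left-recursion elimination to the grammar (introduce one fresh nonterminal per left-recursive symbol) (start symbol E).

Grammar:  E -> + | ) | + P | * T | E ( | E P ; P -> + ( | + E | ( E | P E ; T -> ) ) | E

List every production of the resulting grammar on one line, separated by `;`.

E -> + E' | ) E' | + P E' | * T E'; P -> + ( P' | + E P' | ( E P'; T -> ) ) | E; E' -> ( E' | P E' | ε; P' -> E P' | ε

E, P are directly left-recursive.
For E: α = {(, P}, β = {+, ), + P, * T}. Rewrite as E → β E' and E' → α E' | ε.
For P: α = {E}, β = {+ (, + E, ( E}. Rewrite as P → β P' and P' → α P' | ε.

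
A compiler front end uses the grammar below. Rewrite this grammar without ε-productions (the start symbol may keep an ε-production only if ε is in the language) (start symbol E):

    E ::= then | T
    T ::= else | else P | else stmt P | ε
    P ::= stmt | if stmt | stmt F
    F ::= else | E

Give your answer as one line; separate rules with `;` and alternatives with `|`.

E ::= then | T | ε; T ::= else | else P | else stmt P; P ::= stmt | if stmt | stmt F; F ::= else | E

Nullable set = {E, F, T}.
ε ∈ L(G) since E is nullable, so keep E → ε.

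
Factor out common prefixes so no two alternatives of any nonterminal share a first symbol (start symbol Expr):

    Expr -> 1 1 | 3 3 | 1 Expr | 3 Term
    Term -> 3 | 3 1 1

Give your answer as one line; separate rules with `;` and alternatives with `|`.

Expr -> 1 Expr1 | 3 Expr2; Term -> 3 Term1; Expr1 -> 1 | Expr; Expr2 -> 3 | Term; Term1 -> ε | 1 1

Expr has alternatives sharing prefix '1': factor to Expr → 1 Expr1 with Expr1 → 1 | Expr.
Expr has alternatives sharing prefix '3': factor to Expr → 3 Expr2 with Expr2 → 3 | Term.
Term has alternatives sharing prefix '3': factor to Term → 3 Term1 with Term1 → ε | 1 1.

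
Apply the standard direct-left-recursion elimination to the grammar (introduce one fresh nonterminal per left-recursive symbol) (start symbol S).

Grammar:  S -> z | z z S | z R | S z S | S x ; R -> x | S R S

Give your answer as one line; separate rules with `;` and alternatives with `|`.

S -> z S' | z z S S' | z R S'; R -> x | S R S; S' -> z S S' | x S' | ε

S is directly left-recursive.
For S: α = {z S, x}, β = {z, z z S, z R}. Rewrite as S → β S' and S' → α S' | ε.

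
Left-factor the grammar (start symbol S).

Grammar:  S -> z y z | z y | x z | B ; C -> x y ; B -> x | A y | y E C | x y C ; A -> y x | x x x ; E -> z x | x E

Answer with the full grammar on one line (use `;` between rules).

S -> x z | B | z y S'; C -> x y; B -> A y | y E C | x B'; A -> y x | x x x; E -> z x | x E; S' -> z | epsilon; B' -> epsilon | y C

S has alternatives sharing prefix 'z y': factor to S → z y S' with S' → z | ε.
B has alternatives sharing prefix 'x': factor to B → x B' with B' → ε | y C.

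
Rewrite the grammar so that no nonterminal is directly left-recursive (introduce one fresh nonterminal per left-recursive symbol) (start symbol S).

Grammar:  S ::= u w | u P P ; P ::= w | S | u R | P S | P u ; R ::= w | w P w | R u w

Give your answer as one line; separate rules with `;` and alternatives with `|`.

S ::= u w | u P P; P ::= w P' | S P' | u R P'; R ::= w R' | w P w R'; P' ::= S P' | u P' | ε; R' ::= u w R' | ε

P, R are directly left-recursive.
For P: α = {S, u}, β = {w, S, u R}. Rewrite as P → β P' and P' → α P' | ε.
For R: α = {u w}, β = {w, w P w}. Rewrite as R → β R' and R' → α R' | ε.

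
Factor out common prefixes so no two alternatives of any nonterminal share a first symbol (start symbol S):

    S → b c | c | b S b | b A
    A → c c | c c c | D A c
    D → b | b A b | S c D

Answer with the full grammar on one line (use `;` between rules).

S has alternatives sharing prefix 'b': factor to S → b S' with S' → c | S b | A.
A has alternatives sharing prefix 'c c': factor to A → c c A' with A' → ε | c.
D has alternatives sharing prefix 'b': factor to D → b D' with D' → ε | A b.

S → c | b S'; A → D A c | c c A'; D → S c D | b D'; S' → c | S b | A; A' → epsilon | c; D' → epsilon | A b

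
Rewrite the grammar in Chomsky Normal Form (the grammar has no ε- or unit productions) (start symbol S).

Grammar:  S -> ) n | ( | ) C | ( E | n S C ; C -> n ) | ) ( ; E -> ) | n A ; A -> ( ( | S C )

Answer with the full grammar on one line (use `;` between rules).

S -> X1 X2 | ( | X1 C | X3 E | X2 Y1; C -> X2 X1 | X1 X3; E -> ) | X2 A; A -> X3 X3 | S Y2; X1 -> ); X2 -> n; X3 -> (; Y1 -> S C; Y2 -> C X1

Introduce a nonterminal for each terminal appearing in a rule of length ≥ 2: X1 → ), X2 → n, X3 → (.
Binarize each right-hand side of length ≥ 3 by chaining fresh nonterminals (Y1, Y2, …): affected rules were S → X2 S C; A → S C X1.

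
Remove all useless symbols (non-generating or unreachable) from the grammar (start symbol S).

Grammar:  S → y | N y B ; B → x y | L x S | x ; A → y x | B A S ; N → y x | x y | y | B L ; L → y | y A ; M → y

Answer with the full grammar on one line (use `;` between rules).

S → y | N y B; B → x y | L x S | x; A → y x | B A S; N → y x | x y | y | B L; L → y | y A

Generating nonterminals: {A, B, L, M, N, S}.
Reachable from S after that: {A, B, L, N, S}.
Removed useless symbols: {M} and every production mentioning them.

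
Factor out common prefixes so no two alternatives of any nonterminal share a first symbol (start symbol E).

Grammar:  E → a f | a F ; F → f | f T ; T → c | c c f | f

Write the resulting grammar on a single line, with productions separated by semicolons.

E → a E'; F → f F'; T → f | c T'; E' → f | F; F' → epsilon | T; T' → epsilon | c f

E has alternatives sharing prefix 'a': factor to E → a E' with E' → f | F.
F has alternatives sharing prefix 'f': factor to F → f F' with F' → ε | T.
T has alternatives sharing prefix 'c': factor to T → c T' with T' → ε | c f.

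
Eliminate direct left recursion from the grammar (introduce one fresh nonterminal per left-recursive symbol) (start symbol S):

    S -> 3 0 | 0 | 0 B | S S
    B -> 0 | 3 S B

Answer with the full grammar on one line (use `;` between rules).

Left recursion appears on S.
For S: α = {S}, β = {3 0, 0, 0 B}. Rewrite as S → β S' and S' → α S' | ε.

S -> 3 0 S' | 0 S' | 0 B S'; B -> 0 | 3 S B; S' -> S S' | ε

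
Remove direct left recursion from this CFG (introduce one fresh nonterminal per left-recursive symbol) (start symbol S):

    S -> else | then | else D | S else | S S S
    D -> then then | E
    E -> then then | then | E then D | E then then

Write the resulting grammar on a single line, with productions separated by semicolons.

Left recursion appears on S, E.
For S: α = {else, S S}, β = {else, then, else D}. Rewrite as S → β S' and S' → α S' | ε.
For E: α = {then D, then then}, β = {then then, then}. Rewrite as E → β E' and E' → α E' | ε.

S -> else S' | then S' | else D S'; D -> then then | E; E -> then then E' | then E'; S' -> else S' | S S S' | ε; E' -> then D E' | then then E' | ε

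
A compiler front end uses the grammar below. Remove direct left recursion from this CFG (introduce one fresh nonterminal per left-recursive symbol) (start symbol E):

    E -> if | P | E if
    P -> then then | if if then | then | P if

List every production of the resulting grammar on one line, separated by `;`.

E -> if E' | P E'; P -> then then P' | if if then P' | then P'; E' -> if E' | ε; P' -> if P' | ε

Left recursion appears on E, P.
For E: α = {if}, β = {if, P}. Rewrite as E → β E' and E' → α E' | ε.
For P: α = {if}, β = {then then, if if then, then}. Rewrite as P → β P' and P' → α P' | ε.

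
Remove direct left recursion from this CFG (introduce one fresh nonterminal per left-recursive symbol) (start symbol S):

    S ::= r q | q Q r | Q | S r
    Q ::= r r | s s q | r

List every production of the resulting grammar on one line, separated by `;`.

S ::= r q S' | q Q r S' | Q S'; Q ::= r r | s s q | r; S' ::= r S' | ε

S is directly left-recursive.
For S: α = {r}, β = {r q, q Q r, Q}. Rewrite as S → β S' and S' → α S' | ε.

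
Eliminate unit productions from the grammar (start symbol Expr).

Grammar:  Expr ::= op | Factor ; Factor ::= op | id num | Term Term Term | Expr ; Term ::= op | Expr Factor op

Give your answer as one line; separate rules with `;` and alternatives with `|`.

Expr ::= op | id num | Term Term Term; Factor ::= op | id num | Term Term Term; Term ::= op | Expr Factor op

Unit pairs: Expr ⇒* {Factor}; Factor ⇒* {Expr}.
For every A with A ⇒* B via unit rules, add B's non-unit alternatives to A; then delete every rule of the form X → Y.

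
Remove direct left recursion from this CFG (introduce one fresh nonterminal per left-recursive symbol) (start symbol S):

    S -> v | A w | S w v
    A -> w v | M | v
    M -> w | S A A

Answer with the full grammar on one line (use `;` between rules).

S -> v S' | A w S'; A -> w v | M | v; M -> w | S A A; S' -> w v S' | ε

Left recursion appears on S.
For S: α = {w v}, β = {v, A w}. Rewrite as S → β S' and S' → α S' | ε.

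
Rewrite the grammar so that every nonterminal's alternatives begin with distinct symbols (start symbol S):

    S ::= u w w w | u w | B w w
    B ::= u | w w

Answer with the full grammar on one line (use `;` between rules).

S ::= B w w | u w S'; B ::= u | w w; S' ::= w w | eps

S has alternatives sharing prefix 'u w': factor to S → u w S' with S' → w w | ε.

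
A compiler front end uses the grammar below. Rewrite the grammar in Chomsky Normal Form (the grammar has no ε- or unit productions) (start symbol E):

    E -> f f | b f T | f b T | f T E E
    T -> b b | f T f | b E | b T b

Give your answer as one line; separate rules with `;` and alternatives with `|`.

E -> X1 X1 | X2 Y1 | X1 Y2 | X1 Y3; T -> X2 X2 | X1 Y5 | X2 E | X2 Y6; X1 -> f; X2 -> b; Y1 -> X1 T; Y2 -> X2 T; Y3 -> T Y4; Y4 -> E E; Y5 -> T X1; Y6 -> T X2

Introduce a nonterminal for each terminal appearing in a rule of length ≥ 2: X1 → f, X2 → b.
Binarize each right-hand side of length ≥ 3 by chaining fresh nonterminals (Y1, Y2, …): affected rules were E → X2 X1 T; E → X1 X2 T; E → X1 T E E; T → X1 T X1.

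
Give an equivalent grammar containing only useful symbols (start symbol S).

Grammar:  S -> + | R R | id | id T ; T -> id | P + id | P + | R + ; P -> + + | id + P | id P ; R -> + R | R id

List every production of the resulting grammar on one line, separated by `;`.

Generating nonterminals: {P, S, T}.
Reachable from S after that: {P, S, T}.
Removed useless symbols: {R} and every production mentioning them.

S -> + | id | id T; T -> id | P + id | P +; P -> + + | id + P | id P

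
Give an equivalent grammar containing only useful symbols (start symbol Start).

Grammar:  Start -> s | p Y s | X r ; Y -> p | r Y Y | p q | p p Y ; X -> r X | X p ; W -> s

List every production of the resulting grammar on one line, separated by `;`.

Generating nonterminals: {Start, W, Y}.
Reachable from Start after that: {Start, Y}.
Removed useless symbols: {W, X} and every production mentioning them.

Start -> s | p Y s; Y -> p | r Y Y | p q | p p Y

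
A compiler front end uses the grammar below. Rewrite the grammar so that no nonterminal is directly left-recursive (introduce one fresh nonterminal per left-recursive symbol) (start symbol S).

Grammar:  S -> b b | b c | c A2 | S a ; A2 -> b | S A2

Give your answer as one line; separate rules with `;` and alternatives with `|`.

S -> b b S' | b c S' | c A2 S'; A2 -> b | S A2; S' -> a S' | ε

Left recursion appears on S.
For S: α = {a}, β = {b b, b c, c A2}. Rewrite as S → β S' and S' → α S' | ε.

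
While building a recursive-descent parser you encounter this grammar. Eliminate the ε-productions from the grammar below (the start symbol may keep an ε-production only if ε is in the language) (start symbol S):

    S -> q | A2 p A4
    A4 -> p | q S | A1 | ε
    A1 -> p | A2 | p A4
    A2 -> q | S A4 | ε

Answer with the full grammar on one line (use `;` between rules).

S -> q | A2 p A4 | A2 p | p A4 | p; A4 -> p | q S | A1; A1 -> p | A2 | p A4; A2 -> q | S A4 | S

The nullable symbols are {A1, A2, A4}.
ε ∉ L(G), so no ε-production is kept.
For each production, add variants omitting each subset of nullable occurrences: S → A2 p A4 gives A2 p A4 | A2 p | p A4 | p. A2 → S A4 gives S A4 | S.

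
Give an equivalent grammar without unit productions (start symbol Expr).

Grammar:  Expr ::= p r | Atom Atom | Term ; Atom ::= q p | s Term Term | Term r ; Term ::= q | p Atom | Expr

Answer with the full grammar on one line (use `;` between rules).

Unit pairs: Expr ⇒* {Term}; Term ⇒* {Expr}.
For every A with A ⇒* B via unit rules, add B's non-unit alternatives to A; then delete every rule of the form X → Y.

Expr ::= q | p Atom | p r | Atom Atom; Atom ::= q p | s Term Term | Term r; Term ::= q | p Atom | p r | Atom Atom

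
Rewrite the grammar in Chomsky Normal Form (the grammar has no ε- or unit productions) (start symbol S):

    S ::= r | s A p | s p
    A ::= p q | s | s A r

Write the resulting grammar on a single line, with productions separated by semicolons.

S ::= r | X1 Y1 | X1 X2; A ::= X2 X3 | s | X1 Y2; X1 ::= s; X2 ::= p; X3 ::= q; X4 ::= r; Y1 ::= A X2; Y2 ::= A X4

Introduce a nonterminal for each terminal appearing in a rule of length ≥ 2: X1 → s, X2 → p, X3 → q, X4 → r.
Binarize each right-hand side of length ≥ 3 by chaining fresh nonterminals (Y1, Y2, …): affected rules were S → X1 A X2; A → X1 A X4.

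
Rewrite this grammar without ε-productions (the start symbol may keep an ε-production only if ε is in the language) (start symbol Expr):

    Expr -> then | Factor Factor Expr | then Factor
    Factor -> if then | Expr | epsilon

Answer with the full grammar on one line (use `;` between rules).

Nullable set = {Factor}.
ε ∉ L(G), so no ε-production is kept.
Add the nullable-subset variants: Expr → Factor Factor Expr gives Factor Factor Expr | Factor Expr.

Expr -> then | Factor Factor Expr | Factor Expr | then Factor; Factor -> if then | Expr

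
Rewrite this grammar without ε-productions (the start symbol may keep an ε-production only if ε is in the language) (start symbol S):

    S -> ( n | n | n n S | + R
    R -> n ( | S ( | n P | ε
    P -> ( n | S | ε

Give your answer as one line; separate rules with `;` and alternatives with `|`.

S -> ( n | n | n n S | + R | +; R -> n ( | S ( | n P | n; P -> ( n | S

Nullable nonterminals: {P, R}.
ε ∉ L(G), so no ε-production is kept.
Add the nullable-subset variants: S → + R gives + R | +. R → n P gives n P | n.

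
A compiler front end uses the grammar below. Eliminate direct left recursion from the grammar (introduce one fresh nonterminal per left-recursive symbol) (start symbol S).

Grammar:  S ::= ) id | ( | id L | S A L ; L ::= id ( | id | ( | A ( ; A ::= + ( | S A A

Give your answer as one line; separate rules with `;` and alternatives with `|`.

Directly left-recursive nonterminal: S.
For S: α = {A L}, β = {) id, (, id L}. Rewrite as S → β S' and S' → α S' | ε.

S ::= ) id S' | ( S' | id L S'; L ::= id ( | id | ( | A (; A ::= + ( | S A A; S' ::= A L S' | epsilon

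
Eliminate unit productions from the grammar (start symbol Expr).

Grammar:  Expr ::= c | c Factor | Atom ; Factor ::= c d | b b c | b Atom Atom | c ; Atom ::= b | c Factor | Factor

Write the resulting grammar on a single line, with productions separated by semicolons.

Expr ::= b | c Factor | c d | b b c | b Atom Atom | c; Factor ::= c d | b b c | b Atom Atom | c; Atom ::= b | c Factor | c d | b b c | b Atom Atom | c

Unit pairs: Atom ⇒* {Factor}; Expr ⇒* {Atom, Factor}.
For every A with A ⇒* B via unit rules, add B's non-unit alternatives to A; then delete every rule of the form X → Y.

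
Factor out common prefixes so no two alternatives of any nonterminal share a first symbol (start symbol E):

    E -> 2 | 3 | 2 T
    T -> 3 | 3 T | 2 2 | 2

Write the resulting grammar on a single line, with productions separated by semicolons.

E has alternatives sharing prefix '2': factor to E → 2 E' with E' → ε | T.
T has alternatives sharing prefix '3': factor to T → 3 T' with T' → ε | T.
T has alternatives sharing prefix '2': factor to T → 2 T'' with T'' → 2 | ε.

E -> 3 | 2 E'; T -> 3 T' | 2 T''; E' -> ε | T; T' -> ε | T; T'' -> 2 | ε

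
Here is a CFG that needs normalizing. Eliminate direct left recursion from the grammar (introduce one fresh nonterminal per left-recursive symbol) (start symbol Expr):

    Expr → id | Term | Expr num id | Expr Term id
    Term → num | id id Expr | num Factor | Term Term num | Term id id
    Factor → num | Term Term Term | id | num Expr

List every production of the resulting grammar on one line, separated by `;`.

Left recursion appears on Expr, Term.
For Expr: α = {num id, Term id}, β = {id, Term}. Rewrite as Expr → β Expr1 and Expr1 → α Expr1 | ε.
For Term: α = {Term num, id id}, β = {num, id id Expr, num Factor}. Rewrite as Term → β Term1 and Term1 → α Term1 | ε.

Expr → id Expr1 | Term Expr1; Term → num Term1 | id id Expr Term1 | num Factor Term1; Factor → num | Term Term Term | id | num Expr; Expr1 → num id Expr1 | Term id Expr1 | ε; Term1 → Term num Term1 | id id Term1 | ε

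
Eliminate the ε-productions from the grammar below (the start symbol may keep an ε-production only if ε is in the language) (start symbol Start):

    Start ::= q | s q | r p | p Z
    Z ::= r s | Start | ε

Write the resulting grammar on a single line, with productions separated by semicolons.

The nullable symbols are {Z}.
ε ∉ L(G), so no ε-production is kept.
Expand every rule over subsets of its nullable positions: Start → p Z gives p Z | p.

Start ::= q | s q | r p | p Z | p; Z ::= r s | Start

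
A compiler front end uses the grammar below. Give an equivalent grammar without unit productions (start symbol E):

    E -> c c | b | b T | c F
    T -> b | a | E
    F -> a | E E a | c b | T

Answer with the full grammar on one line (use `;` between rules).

E -> c c | b | b T | c F; T -> c c | b | b T | c F | a; F -> c c | b | b T | c F | a | E E a | c b

Unit pairs: F ⇒* {E, T}; T ⇒* {E}.
Replace each nonterminal's rules with the union of the non-unit rules of every nonterminal it unit-derives.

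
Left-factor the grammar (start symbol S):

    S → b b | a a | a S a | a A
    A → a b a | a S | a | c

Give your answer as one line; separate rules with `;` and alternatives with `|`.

S → b b | a S'; A → c | a A'; S' → a | S a | A; A' → b a | S | ε

S has alternatives sharing prefix 'a': factor to S → a S' with S' → a | S a | A.
A has alternatives sharing prefix 'a': factor to A → a A' with A' → b a | S | ε.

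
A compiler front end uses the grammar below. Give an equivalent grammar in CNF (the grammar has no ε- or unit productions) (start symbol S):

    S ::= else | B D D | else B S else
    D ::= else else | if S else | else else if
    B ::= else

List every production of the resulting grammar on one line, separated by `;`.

Introduce a nonterminal for each terminal appearing in a rule of length ≥ 2: X1 → else, X2 → if.
Binarize each right-hand side of length ≥ 3 by chaining fresh nonterminals (Y1, Y2, …): affected rules were S → B D D; S → X1 B S X1; D → X2 S X1; D → X1 X1 X2.

S ::= else | B Y1 | X1 Y2; D ::= X1 X1 | X2 Y4 | X1 Y5; B ::= else; X1 ::= else; X2 ::= if; Y1 ::= D D; Y2 ::= B Y3; Y3 ::= S X1; Y4 ::= S X1; Y5 ::= X1 X2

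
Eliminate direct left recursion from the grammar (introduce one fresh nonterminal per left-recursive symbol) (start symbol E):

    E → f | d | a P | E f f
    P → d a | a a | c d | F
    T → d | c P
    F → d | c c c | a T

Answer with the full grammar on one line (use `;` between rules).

E → f E' | d E' | a P E'; P → d a | a a | c d | F; T → d | c P; F → d | c c c | a T; E' → f f E' | ε

Directly left-recursive nonterminal: E.
For E: α = {f f}, β = {f, d, a P}. Rewrite as E → β E' and E' → α E' | ε.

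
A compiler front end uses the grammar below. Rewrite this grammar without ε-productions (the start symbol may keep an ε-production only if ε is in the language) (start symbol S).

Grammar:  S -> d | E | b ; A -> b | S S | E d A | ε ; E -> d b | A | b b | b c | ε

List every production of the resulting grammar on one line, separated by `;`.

S -> d | E | b | ε; A -> b | S S | S | E d A | E d | d A | d; E -> d b | A | b b | b c

The nullable symbols are {A, E, S}.
ε ∈ L(G) since S is nullable, so keep S → ε.
Add the nullable-subset variants: A → S S gives S S | S. A → E d A gives E d A | E d | d A | d.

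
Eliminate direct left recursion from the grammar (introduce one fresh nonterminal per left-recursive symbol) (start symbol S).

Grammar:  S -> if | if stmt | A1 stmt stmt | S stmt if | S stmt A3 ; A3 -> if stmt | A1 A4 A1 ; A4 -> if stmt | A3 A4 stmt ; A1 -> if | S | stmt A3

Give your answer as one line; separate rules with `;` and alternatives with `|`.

S -> if S' | if stmt S' | A1 stmt stmt S'; A3 -> if stmt | A1 A4 A1; A4 -> if stmt | A3 A4 stmt; A1 -> if | S | stmt A3; S' -> stmt if S' | stmt A3 S' | ε

Left recursion appears on S.
For S: α = {stmt if, stmt A3}, β = {if, if stmt, A1 stmt stmt}. Rewrite as S → β S' and S' → α S' | ε.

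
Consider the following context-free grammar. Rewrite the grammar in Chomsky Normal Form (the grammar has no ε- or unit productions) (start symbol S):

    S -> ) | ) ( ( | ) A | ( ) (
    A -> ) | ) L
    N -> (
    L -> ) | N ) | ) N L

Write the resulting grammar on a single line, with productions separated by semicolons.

Introduce a nonterminal for each terminal appearing in a rule of length ≥ 2: X1 → ), X2 → (.
Binarize each right-hand side of length ≥ 3 by chaining fresh nonterminals (Y1, Y2, …): affected rules were S → X1 X2 X2; S → X2 X1 X2; L → X1 N L.

S -> ) | X1 Y1 | X1 A | X2 Y2; A -> ) | X1 L; N -> (; L -> ) | N X1 | X1 Y3; X1 -> ); X2 -> (; Y1 -> X2 X2; Y2 -> X1 X2; Y3 -> N L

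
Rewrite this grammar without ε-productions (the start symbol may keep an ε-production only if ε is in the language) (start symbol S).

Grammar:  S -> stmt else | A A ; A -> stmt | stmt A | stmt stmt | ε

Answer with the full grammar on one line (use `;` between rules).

Nullable nonterminals: {A, S}.
ε ∈ L(G) since S is nullable, so keep S → ε.
Expand every rule over subsets of its nullable positions: S → A A gives A A | A.

S -> stmt else | A A | A | ε; A -> stmt | stmt A | stmt stmt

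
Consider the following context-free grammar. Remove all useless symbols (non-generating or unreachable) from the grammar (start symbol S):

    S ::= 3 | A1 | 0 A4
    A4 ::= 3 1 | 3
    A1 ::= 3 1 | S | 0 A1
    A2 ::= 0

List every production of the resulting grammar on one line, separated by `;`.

S ::= 3 | A1 | 0 A4; A4 ::= 3 1 | 3; A1 ::= 3 1 | S | 0 A1

Generating nonterminals: {A1, A2, A4, S}.
Reachable from S after that: {A1, A4, S}.
Removed useless symbols: {A2} and every production mentioning them.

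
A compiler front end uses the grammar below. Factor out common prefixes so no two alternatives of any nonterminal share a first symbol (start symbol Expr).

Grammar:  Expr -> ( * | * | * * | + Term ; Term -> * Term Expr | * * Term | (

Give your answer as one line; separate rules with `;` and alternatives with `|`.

Expr -> ( * | + Term | * Expr1; Term -> ( | * Term1; Expr1 -> ε | *; Term1 -> Term Expr | * Term

Expr has alternatives sharing prefix '*': factor to Expr → * Expr1 with Expr1 → ε | *.
Term has alternatives sharing prefix '*': factor to Term → * Term1 with Term1 → Term Expr | * Term.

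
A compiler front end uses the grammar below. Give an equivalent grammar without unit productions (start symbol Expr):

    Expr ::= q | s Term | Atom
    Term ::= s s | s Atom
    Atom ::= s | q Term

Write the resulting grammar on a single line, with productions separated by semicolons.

Expr ::= s | q Term | q | s Term; Term ::= s s | s Atom; Atom ::= s | q Term

Unit pairs: Expr ⇒* {Atom}.
For every A with A ⇒* B via unit rules, add B's non-unit alternatives to A; then delete every rule of the form X → Y.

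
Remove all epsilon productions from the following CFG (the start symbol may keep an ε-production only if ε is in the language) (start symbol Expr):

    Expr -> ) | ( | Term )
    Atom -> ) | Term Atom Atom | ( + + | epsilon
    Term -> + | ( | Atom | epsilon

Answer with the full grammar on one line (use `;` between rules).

Nullable set = {Atom, Term}.
ε ∉ L(G), so no ε-production is kept.
Expand every rule over subsets of its nullable positions: Atom → Term Atom Atom gives Term Atom Atom | Term Atom | Term | Atom Atom.

Expr -> ) | ( | Term ); Atom -> ) | Term Atom Atom | Term Atom | Term | Atom Atom | ( + +; Term -> + | ( | Atom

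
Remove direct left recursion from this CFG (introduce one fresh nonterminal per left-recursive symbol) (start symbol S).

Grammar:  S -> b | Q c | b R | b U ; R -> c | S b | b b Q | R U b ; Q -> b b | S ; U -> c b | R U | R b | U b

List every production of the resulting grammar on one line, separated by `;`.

R, U are directly left-recursive.
For R: α = {U b}, β = {c, S b, b b Q}. Rewrite as R → β R' and R' → α R' | ε.
For U: α = {b}, β = {c b, R U, R b}. Rewrite as U → β U' and U' → α U' | ε.

S -> b | Q c | b R | b U; R -> c R' | S b R' | b b Q R'; Q -> b b | S; U -> c b U' | R U U' | R b U'; R' -> U b R' | ε; U' -> b U' | ε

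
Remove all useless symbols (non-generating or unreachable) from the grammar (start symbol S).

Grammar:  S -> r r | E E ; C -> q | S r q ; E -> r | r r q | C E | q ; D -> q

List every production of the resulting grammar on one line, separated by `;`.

Generating nonterminals: {C, D, E, S}.
Reachable from S after that: {C, E, S}.
Removed useless symbols: {D} and every production mentioning them.

S -> r r | E E; C -> q | S r q; E -> r | r r q | C E | q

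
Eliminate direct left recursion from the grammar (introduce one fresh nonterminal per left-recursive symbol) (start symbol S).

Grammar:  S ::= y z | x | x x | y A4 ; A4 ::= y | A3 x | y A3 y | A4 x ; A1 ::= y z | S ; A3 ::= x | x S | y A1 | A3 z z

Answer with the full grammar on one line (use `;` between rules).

Directly left-recursive nonterminals: A4, A3.
For A4: α = {x}, β = {y, A3 x, y A3 y}. Rewrite as A4 → β A4' and A4' → α A4' | ε.
For A3: α = {z z}, β = {x, x S, y A1}. Rewrite as A3 → β A3' and A3' → α A3' | ε.

S ::= y z | x | x x | y A4; A4 ::= y A4' | A3 x A4' | y A3 y A4'; A1 ::= y z | S; A3 ::= x A3' | x S A3' | y A1 A3'; A4' ::= x A4' | ε; A3' ::= z z A3' | ε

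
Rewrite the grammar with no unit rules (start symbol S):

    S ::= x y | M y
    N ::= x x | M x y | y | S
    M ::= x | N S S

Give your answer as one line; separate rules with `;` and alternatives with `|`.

S ::= x y | M y; N ::= x y | M y | x x | M x y | y; M ::= x | N S S

Unit pairs: N ⇒* {S}.
Replace each nonterminal's rules with the union of the non-unit rules of every nonterminal it unit-derives.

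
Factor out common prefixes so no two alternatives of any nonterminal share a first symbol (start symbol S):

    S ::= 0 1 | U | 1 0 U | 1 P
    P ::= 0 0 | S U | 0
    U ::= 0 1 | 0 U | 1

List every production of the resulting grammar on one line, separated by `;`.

S has alternatives sharing prefix '1': factor to S → 1 S' with S' → 0 U | P.
P has alternatives sharing prefix '0': factor to P → 0 P' with P' → 0 | ε.
U has alternatives sharing prefix '0': factor to U → 0 U' with U' → 1 | U.

S ::= 0 1 | U | 1 S'; P ::= S U | 0 P'; U ::= 1 | 0 U'; S' ::= 0 U | P; P' ::= 0 | ε; U' ::= 1 | U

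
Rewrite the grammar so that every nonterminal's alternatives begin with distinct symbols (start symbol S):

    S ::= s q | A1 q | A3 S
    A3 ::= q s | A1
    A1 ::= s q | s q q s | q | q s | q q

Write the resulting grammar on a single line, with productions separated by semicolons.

S ::= s q | A1 q | A3 S; A3 ::= q s | A1; A1 ::= q A1' | s q A1''; A1' ::= epsilon | s | q; A1'' ::= epsilon | q s

A1 has alternatives sharing prefix 'q': factor to A1 → q A1' with A1' → ε | s | q.
A1 has alternatives sharing prefix 's q': factor to A1 → s q A1'' with A1'' → ε | q s.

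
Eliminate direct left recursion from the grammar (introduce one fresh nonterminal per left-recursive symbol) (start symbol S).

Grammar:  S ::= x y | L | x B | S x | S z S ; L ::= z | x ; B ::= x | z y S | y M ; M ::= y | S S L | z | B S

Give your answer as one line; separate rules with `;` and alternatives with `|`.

S ::= x y S' | L S' | x B S'; L ::= z | x; B ::= x | z y S | y M; M ::= y | S S L | z | B S; S' ::= x S' | z S S' | ε

S is directly left-recursive.
For S: α = {x, z S}, β = {x y, L, x B}. Rewrite as S → β S' and S' → α S' | ε.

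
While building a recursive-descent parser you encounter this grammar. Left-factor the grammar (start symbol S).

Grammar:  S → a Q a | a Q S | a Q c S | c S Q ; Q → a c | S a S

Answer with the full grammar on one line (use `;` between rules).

S → c S Q | a Q S'; Q → a c | S a S; S' → a | S | c S

S has alternatives sharing prefix 'a Q': factor to S → a Q S' with S' → a | S | c S.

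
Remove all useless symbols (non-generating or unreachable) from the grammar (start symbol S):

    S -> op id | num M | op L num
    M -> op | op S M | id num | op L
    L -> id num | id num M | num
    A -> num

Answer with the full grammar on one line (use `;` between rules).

S -> op id | num M | op L num; M -> op | op S M | id num | op L; L -> id num | id num M | num

Generating nonterminals: {A, L, M, S}.
Reachable from S after that: {L, M, S}.
Removed useless symbols: {A} and every production mentioning them.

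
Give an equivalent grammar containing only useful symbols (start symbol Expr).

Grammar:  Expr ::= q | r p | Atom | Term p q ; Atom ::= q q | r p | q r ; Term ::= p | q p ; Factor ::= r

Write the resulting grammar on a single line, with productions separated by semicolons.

Generating nonterminals: {Atom, Expr, Factor, Term}.
Reachable from Expr after that: {Atom, Expr, Term}.
Removed useless symbols: {Factor} and every production mentioning them.

Expr ::= q | r p | Atom | Term p q; Atom ::= q q | r p | q r; Term ::= p | q p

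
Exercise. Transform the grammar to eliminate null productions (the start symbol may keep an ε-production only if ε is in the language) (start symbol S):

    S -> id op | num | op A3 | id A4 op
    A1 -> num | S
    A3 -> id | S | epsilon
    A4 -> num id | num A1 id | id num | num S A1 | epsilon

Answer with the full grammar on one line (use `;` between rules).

Nullable set = {A3, A4}.
ε ∉ L(G), so no ε-production is kept.
Add the nullable-subset variants: S → op A3 gives op A3 | op.

S -> id op | num | op A3 | op | id A4 op; A1 -> num | S; A3 -> id | S; A4 -> num id | num A1 id | id num | num S A1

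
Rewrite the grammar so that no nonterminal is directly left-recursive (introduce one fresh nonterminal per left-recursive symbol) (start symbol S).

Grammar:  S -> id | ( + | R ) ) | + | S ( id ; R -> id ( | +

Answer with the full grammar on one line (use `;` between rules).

S -> id S' | ( + S' | R ) ) S' | + S'; R -> id ( | +; S' -> ( id S' | epsilon

Directly left-recursive nonterminal: S.
For S: α = {( id}, β = {id, ( +, R ) ), +}. Rewrite as S → β S' and S' → α S' | ε.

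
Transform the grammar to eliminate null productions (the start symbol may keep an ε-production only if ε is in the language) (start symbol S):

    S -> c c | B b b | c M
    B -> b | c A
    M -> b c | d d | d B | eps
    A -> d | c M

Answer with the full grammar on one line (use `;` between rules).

Nullable nonterminals: {M}.
ε ∉ L(G), so no ε-production is kept.
Add the nullable-subset variants: S → c M gives c M | c. A → c M gives c M | c.

S -> c c | B b b | c M | c; B -> b | c A; M -> b c | d d | d B; A -> d | c M | c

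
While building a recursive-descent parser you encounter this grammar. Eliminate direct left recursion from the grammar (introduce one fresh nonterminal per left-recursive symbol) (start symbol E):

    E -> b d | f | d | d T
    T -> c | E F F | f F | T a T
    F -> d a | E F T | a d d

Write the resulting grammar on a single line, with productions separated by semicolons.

E -> b d | f | d | d T; T -> c T' | E F F T' | f F T'; F -> d a | E F T | a d d; T' -> a T T' | ε

T is directly left-recursive.
For T: α = {a T}, β = {c, E F F, f F}. Rewrite as T → β T' and T' → α T' | ε.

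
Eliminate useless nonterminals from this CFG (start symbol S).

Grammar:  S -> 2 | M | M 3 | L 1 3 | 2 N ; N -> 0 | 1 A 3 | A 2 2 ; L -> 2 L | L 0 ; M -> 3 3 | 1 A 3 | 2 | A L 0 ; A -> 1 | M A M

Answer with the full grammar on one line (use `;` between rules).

S -> 2 | M | M 3 | 2 N; N -> 0 | 1 A 3 | A 2 2; M -> 3 3 | 1 A 3 | 2; A -> 1 | M A M

Generating nonterminals: {A, M, N, S}.
Reachable from S after that: {A, M, N, S}.
Removed useless symbols: {L} and every production mentioning them.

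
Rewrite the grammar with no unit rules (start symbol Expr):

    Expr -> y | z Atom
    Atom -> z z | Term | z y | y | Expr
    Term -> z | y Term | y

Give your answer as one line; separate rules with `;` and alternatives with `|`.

Expr -> y | z Atom; Atom -> z | y Term | y | z z | z y | z Atom; Term -> z | y Term | y

Unit pairs: Atom ⇒* {Expr, Term}.
For every A with A ⇒* B via unit rules, add B's non-unit alternatives to A; then delete every rule of the form X → Y.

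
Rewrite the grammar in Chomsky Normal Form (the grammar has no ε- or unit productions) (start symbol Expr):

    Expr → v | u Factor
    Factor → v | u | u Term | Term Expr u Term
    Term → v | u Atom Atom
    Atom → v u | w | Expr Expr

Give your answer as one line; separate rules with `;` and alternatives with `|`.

Introduce a nonterminal for each terminal appearing in a rule of length ≥ 2: X1 → u, X2 → v.
Binarize each right-hand side of length ≥ 3 by chaining fresh nonterminals (Y1, Y2, …): affected rules were Factor → Term Expr X1 Term; Term → X1 Atom Atom.

Expr → v | X1 Factor; Factor → v | u | X1 Term | Term Y1; Term → v | X1 Y3; Atom → X2 X1 | w | Expr Expr; X1 → u; X2 → v; Y1 → Expr Y2; Y2 → X1 Term; Y3 → Atom Atom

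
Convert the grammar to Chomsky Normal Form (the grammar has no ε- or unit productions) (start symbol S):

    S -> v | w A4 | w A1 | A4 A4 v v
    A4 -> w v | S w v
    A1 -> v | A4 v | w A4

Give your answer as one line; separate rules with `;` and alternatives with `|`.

S -> v | X1 A4 | X1 A1 | A4 Y1; A4 -> X1 X2 | S Y3; A1 -> v | A4 X2 | X1 A4; X1 -> w; X2 -> v; Y1 -> A4 Y2; Y2 -> X2 X2; Y3 -> X1 X2

Introduce a nonterminal for each terminal appearing in a rule of length ≥ 2: X1 → w, X2 → v.
Binarize each right-hand side of length ≥ 3 by chaining fresh nonterminals (Y1, Y2, …): affected rules were S → A4 A4 X2 X2; A4 → S X1 X2.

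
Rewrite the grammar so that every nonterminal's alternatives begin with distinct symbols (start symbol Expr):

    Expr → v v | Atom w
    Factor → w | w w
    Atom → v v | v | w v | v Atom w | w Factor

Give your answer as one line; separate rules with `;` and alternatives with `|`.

Factor has alternatives sharing prefix 'w': factor to Factor → w Factor1 with Factor1 → ε | w.
Atom has alternatives sharing prefix 'v': factor to Atom → v Atom1 with Atom1 → v | ε | Atom w.
Atom has alternatives sharing prefix 'w': factor to Atom → w Atom2 with Atom2 → v | Factor.

Expr → v v | Atom w; Factor → w Factor1; Atom → v Atom1 | w Atom2; Factor1 → ε | w; Atom1 → v | ε | Atom w; Atom2 → v | Factor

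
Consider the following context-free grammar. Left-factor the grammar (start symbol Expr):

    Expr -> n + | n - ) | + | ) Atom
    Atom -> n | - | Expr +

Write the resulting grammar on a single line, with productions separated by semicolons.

Expr -> + | ) Atom | n Expr1; Atom -> n | - | Expr +; Expr1 -> + | - )

Expr has alternatives sharing prefix 'n': factor to Expr → n Expr1 with Expr1 → + | - ).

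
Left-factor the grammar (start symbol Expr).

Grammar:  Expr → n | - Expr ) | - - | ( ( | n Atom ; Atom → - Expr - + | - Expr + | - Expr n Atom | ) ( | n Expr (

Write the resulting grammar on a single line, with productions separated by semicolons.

Expr → ( ( | n Expr1 | - Expr2; Atom → ) ( | n Expr ( | - Expr Atom1; Expr1 → ε | Atom; Expr2 → Expr ) | -; Atom1 → - + | + | n Atom

Expr has alternatives sharing prefix 'n': factor to Expr → n Expr1 with Expr1 → ε | Atom.
Expr has alternatives sharing prefix '-': factor to Expr → - Expr2 with Expr2 → Expr ) | -.
Atom has alternatives sharing prefix '- Expr': factor to Atom → - Expr Atom1 with Atom1 → - + | + | n Atom.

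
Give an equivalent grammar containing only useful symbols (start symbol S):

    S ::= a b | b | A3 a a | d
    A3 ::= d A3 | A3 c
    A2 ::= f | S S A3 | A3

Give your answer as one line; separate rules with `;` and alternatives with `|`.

Generating nonterminals: {A2, S}.
Reachable from S after that: {S}.
Removed useless symbols: {A2, A3} and every production mentioning them.

S ::= a b | b | d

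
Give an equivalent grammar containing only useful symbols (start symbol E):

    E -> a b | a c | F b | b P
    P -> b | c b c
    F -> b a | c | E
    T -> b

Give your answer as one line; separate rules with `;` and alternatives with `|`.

E -> a b | a c | F b | b P; P -> b | c b c; F -> b a | c | E

Generating nonterminals: {E, F, P, T}.
Reachable from E after that: {E, F, P}.
Removed useless symbols: {T} and every production mentioning them.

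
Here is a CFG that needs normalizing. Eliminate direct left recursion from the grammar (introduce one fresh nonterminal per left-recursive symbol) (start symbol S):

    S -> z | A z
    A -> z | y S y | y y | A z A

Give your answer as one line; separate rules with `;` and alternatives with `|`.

Left recursion appears on A.
For A: α = {z A}, β = {z, y S y, y y}. Rewrite as A → β A' and A' → α A' | ε.

S -> z | A z; A -> z A' | y S y A' | y y A'; A' -> z A A' | ε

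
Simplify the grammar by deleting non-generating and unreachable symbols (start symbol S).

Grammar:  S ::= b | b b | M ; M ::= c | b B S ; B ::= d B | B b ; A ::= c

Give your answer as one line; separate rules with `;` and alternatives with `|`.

Generating nonterminals: {A, M, S}.
Reachable from S after that: {M, S}.
Removed useless symbols: {A, B} and every production mentioning them.

S ::= b | b b | M; M ::= c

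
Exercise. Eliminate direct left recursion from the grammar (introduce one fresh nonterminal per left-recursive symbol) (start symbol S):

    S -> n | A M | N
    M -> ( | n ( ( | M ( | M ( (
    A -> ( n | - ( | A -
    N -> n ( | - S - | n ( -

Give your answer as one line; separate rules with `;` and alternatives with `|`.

S -> n | A M | N; M -> ( M' | n ( ( M'; A -> ( n A' | - ( A'; N -> n ( | - S - | n ( -; M' -> ( M' | ( ( M' | epsilon; A' -> - A' | epsilon

M, A are directly left-recursive.
For M: α = {(, ( (}, β = {(, n ( (}. Rewrite as M → β M' and M' → α M' | ε.
For A: α = {-}, β = {( n, - (}. Rewrite as A → β A' and A' → α A' | ε.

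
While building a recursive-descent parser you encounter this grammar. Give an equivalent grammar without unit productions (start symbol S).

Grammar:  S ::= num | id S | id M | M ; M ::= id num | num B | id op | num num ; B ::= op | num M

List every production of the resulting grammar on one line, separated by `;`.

Unit pairs: S ⇒* {M}.
For every A with A ⇒* B via unit rules, add B's non-unit alternatives to A; then delete every rule of the form X → Y.

S ::= num | id S | id M | id num | num B | id op | num num; M ::= id num | num B | id op | num num; B ::= op | num M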